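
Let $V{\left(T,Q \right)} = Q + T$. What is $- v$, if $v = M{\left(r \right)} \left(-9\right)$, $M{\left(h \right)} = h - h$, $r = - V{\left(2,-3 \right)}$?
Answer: $0$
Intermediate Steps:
$r = 1$ ($r = - (-3 + 2) = \left(-1\right) \left(-1\right) = 1$)
$M{\left(h \right)} = 0$
$v = 0$ ($v = 0 \left(-9\right) = 0$)
$- v = \left(-1\right) 0 = 0$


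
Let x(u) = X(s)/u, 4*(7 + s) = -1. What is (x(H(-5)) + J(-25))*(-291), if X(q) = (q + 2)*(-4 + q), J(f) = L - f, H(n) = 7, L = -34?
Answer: 2619/16 ≈ 163.69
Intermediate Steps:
s = -29/4 (s = -7 + (¼)*(-1) = -7 - ¼ = -29/4 ≈ -7.2500)
J(f) = -34 - f
X(q) = (-4 + q)*(2 + q) (X(q) = (2 + q)*(-4 + q) = (-4 + q)*(2 + q))
x(u) = 945/(16*u) (x(u) = (-8 + (-29/4)² - 2*(-29/4))/u = (-8 + 841/16 + 29/2)/u = 945/(16*u))
(x(H(-5)) + J(-25))*(-291) = ((945/16)/7 + (-34 - 1*(-25)))*(-291) = ((945/16)*(⅐) + (-34 + 25))*(-291) = (135/16 - 9)*(-291) = -9/16*(-291) = 2619/16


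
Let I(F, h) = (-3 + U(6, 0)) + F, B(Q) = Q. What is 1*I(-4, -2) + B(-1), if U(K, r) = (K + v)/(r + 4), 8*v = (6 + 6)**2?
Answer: -2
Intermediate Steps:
v = 18 (v = (6 + 6)**2/8 = (1/8)*12**2 = (1/8)*144 = 18)
U(K, r) = (18 + K)/(4 + r) (U(K, r) = (K + 18)/(r + 4) = (18 + K)/(4 + r))
I(F, h) = 3 + F (I(F, h) = (-3 + (18 + 6)/(4 + 0)) + F = (-3 + 24/4) + F = (-3 + (1/4)*24) + F = (-3 + 6) + F = 3 + F)
1*I(-4, -2) + B(-1) = 1*(3 - 4) - 1 = 1*(-1) - 1 = -1 - 1 = -2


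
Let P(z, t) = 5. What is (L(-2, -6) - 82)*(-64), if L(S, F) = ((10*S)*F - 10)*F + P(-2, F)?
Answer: 47168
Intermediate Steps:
L(S, F) = 5 + F*(-10 + 10*F*S) (L(S, F) = ((10*S)*F - 10)*F + 5 = (10*F*S - 10)*F + 5 = (-10 + 10*F*S)*F + 5 = F*(-10 + 10*F*S) + 5 = 5 + F*(-10 + 10*F*S))
(L(-2, -6) - 82)*(-64) = ((5 - 10*(-6) + 10*(-2)*(-6)²) - 82)*(-64) = ((5 + 60 + 10*(-2)*36) - 82)*(-64) = ((5 + 60 - 720) - 82)*(-64) = (-655 - 82)*(-64) = -737*(-64) = 47168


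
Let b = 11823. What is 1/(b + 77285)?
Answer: 1/89108 ≈ 1.1222e-5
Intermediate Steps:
1/(b + 77285) = 1/(11823 + 77285) = 1/89108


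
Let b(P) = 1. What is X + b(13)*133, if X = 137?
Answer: 270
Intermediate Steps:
X + b(13)*133 = 137 + 1*133 = 137 + 133 = 270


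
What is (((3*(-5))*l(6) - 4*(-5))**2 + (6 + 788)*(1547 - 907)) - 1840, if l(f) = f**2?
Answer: 776720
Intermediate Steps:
(((3*(-5))*l(6) - 4*(-5))**2 + (6 + 788)*(1547 - 907)) - 1840 = (((3*(-5))*6**2 - 4*(-5))**2 + (6 + 788)*(1547 - 907)) - 1840 = ((-15*36 + 20)**2 + 794*640) - 1840 = ((-540 + 20)**2 + 508160) - 1840 = ((-520)**2 + 508160) - 1840 = (270400 + 508160) - 1840 = 778560 - 1840 = 776720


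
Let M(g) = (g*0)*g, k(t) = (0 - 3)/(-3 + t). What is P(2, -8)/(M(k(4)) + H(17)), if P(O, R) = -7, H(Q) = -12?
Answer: 7/12 ≈ 0.58333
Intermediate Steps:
k(t) = -3/(-3 + t)
M(g) = 0 (M(g) = 0*g = 0)
P(2, -8)/(M(k(4)) + H(17)) = -7/(0 - 12) = -7/(-12) = -7*(-1/12) = 7/12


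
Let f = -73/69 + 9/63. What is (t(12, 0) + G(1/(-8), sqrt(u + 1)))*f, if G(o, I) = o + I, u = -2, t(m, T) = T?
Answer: 221/1932 - 442*I/483 ≈ 0.11439 - 0.91511*I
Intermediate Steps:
f = -442/483 (f = -73*1/69 + 9*(1/63) = -73/69 + 1/7 = -442/483 ≈ -0.91511)
G(o, I) = I + o
(t(12, 0) + G(1/(-8), sqrt(u + 1)))*f = (0 + (sqrt(-2 + 1) + 1/(-8)))*(-442/483) = (0 + (sqrt(-1) - 1/8))*(-442/483) = (0 + (I - 1/8))*(-442/483) = (0 + (-1/8 + I))*(-442/483) = (-1/8 + I)*(-442/483) = 221/1932 - 442*I/483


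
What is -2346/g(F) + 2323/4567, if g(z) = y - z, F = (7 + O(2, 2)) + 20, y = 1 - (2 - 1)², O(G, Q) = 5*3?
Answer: 1801958/31969 ≈ 56.366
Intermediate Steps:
O(G, Q) = 15
y = 0 (y = 1 - 1*1² = 1 - 1*1 = 1 - 1 = 0)
F = 42 (F = (7 + 15) + 20 = 22 + 20 = 42)
g(z) = -z (g(z) = 0 - z = -z)
-2346/g(F) + 2323/4567 = -2346/((-1*42)) + 2323/4567 = -2346/(-42) + 2323*(1/4567) = -2346*(-1/42) + 2323/4567 = 391/7 + 2323/4567 = 1801958/31969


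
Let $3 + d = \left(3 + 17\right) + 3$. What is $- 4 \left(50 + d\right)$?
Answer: $-280$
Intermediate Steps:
$d = 20$ ($d = -3 + \left(\left(3 + 17\right) + 3\right) = -3 + \left(20 + 3\right) = -3 + 23 = 20$)
$- 4 \left(50 + d\right) = - 4 \left(50 + 20\right) = \left(-4\right) 70 = -280$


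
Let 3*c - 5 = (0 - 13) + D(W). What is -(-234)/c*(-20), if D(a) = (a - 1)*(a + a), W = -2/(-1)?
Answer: 3510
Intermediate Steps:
W = 2 (W = -2*(-1) = 2)
D(a) = 2*a*(-1 + a) (D(a) = (-1 + a)*(2*a) = 2*a*(-1 + a))
c = -4/3 (c = 5/3 + ((0 - 13) + 2*2*(-1 + 2))/3 = 5/3 + (-13 + 2*2*1)/3 = 5/3 + (-13 + 4)/3 = 5/3 + (⅓)*(-9) = 5/3 - 3 = -4/3 ≈ -1.3333)
-(-234)/c*(-20) = -(-234)/(-4/3)*(-20) = -(-234)*(-3)/4*(-20) = -6*117/4*(-20) = -351/2*(-20) = 3510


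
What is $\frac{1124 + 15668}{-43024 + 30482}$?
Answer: $- \frac{8396}{6271} \approx -1.3389$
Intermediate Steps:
$\frac{1124 + 15668}{-43024 + 30482} = \frac{16792}{-12542} = 16792 \left(- \frac{1}{12542}\right) = - \frac{8396}{6271}$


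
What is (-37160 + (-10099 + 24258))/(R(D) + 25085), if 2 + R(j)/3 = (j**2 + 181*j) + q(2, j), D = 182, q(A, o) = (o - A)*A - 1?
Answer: -23001/224354 ≈ -0.10252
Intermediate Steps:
q(A, o) = -1 + A*(o - A) (q(A, o) = A*(o - A) - 1 = -1 + A*(o - A))
R(j) = -21 + 3*j**2 + 549*j (R(j) = -6 + 3*((j**2 + 181*j) + (-1 - 1*2**2 + 2*j)) = -6 + 3*((j**2 + 181*j) + (-1 - 1*4 + 2*j)) = -6 + 3*((j**2 + 181*j) + (-1 - 4 + 2*j)) = -6 + 3*((j**2 + 181*j) + (-5 + 2*j)) = -6 + 3*(-5 + j**2 + 183*j) = -6 + (-15 + 3*j**2 + 549*j) = -21 + 3*j**2 + 549*j)
(-37160 + (-10099 + 24258))/(R(D) + 25085) = (-37160 + (-10099 + 24258))/((-21 + 3*182**2 + 549*182) + 25085) = (-37160 + 14159)/((-21 + 3*33124 + 99918) + 25085) = -23001/((-21 + 99372 + 99918) + 25085) = -23001/(199269 + 25085) = -23001/224354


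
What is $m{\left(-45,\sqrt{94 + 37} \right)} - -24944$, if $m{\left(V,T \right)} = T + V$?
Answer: $24899 + \sqrt{131} \approx 24910.0$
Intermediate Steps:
$m{\left(-45,\sqrt{94 + 37} \right)} - -24944 = \left(\sqrt{94 + 37} - 45\right) - -24944 = \left(\sqrt{131} - 45\right) + 24944 = \left(-45 + \sqrt{131}\right) + 24944 = 24899 + \sqrt{131}$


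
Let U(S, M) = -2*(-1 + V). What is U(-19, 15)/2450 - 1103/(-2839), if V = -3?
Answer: 1362531/3477775 ≈ 0.39178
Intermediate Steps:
U(S, M) = 8 (U(S, M) = -2*(-1 - 3) = -2*(-4) = 8)
U(-19, 15)/2450 - 1103/(-2839) = 8/2450 - 1103/(-2839) = 8*(1/2450) - 1103*(-1/2839) = 4/1225 + 1103/2839 = 1362531/3477775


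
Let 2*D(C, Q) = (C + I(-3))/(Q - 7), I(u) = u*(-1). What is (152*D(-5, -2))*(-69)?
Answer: -3496/3 ≈ -1165.3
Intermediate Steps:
I(u) = -u
D(C, Q) = (3 + C)/(2*(-7 + Q)) (D(C, Q) = ((C - 1*(-3))/(Q - 7))/2 = ((C + 3)/(-7 + Q))/2 = ((3 + C)/(-7 + Q))/2 = (3 + C)/(2*(-7 + Q)))
(152*D(-5, -2))*(-69) = (152*((3 - 5)/(2*(-7 - 2))))*(-69) = (152*((1/2)*(-2)/(-9)))*(-69) = (152*((1/2)*(-1/9)*(-2)))*(-69) = (152*(1/9))*(-69) = (152/9)*(-69) = -3496/3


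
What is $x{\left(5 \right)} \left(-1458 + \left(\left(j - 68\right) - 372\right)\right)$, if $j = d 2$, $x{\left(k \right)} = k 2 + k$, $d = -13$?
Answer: $-28860$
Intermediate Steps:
$x{\left(k \right)} = 3 k$ ($x{\left(k \right)} = 2 k + k = 3 k$)
$j = -26$ ($j = \left(-13\right) 2 = -26$)
$x{\left(5 \right)} \left(-1458 + \left(\left(j - 68\right) - 372\right)\right) = 3 \cdot 5 \left(-1458 - 466\right) = 15 \left(-1458 - 466\right) = 15 \left(-1924\right) = -28860$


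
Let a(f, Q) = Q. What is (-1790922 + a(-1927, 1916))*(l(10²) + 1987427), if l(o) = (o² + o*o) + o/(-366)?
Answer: -657207617953546/183 ≈ -3.5913e+12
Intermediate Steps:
l(o) = 2*o² - o/366 (l(o) = (o² + o²) + o*(-1/366) = 2*o² - o/366)
(-1790922 + a(-1927, 1916))*(l(10²) + 1987427) = (-1790922 + 1916)*((1/366)*10²*(-1 + 732*10²) + 1987427) = -1789006*((1/366)*100*(-1 + 732*100) + 1987427) = -1789006*((1/366)*100*(-1 + 73200) + 1987427) = -1789006*((1/366)*100*73199 + 1987427) = -1789006*(3659950/183 + 1987427) = -1789006*367359091/183 = -657207617953546/183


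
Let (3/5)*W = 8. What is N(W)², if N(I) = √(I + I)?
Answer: 80/3 ≈ 26.667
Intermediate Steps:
W = 40/3 (W = (5/3)*8 = 40/3 ≈ 13.333)
N(I) = √2*√I (N(I) = √(2*I) = √2*√I)
N(W)² = (√2*√(40/3))² = (√2*(2*√30/3))² = (4*√15/3)² = 80/3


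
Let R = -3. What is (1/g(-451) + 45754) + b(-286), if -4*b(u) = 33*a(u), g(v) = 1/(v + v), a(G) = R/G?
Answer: 4664599/104 ≈ 44852.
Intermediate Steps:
a(G) = -3/G
g(v) = 1/(2*v)
b(u) = 99/(4*u) (b(u) = -33*(-3/u)/4 = -(-99)/(4*u) = 99/(4*u))
(1/g(-451) + 45754) + b(-286) = (1/((½)/(-451)) + 45754) + (99/4)/(-286) = (1/((½)*(-1/451)) + 45754) + (99/4)*(-1/286) = (1/(-1/902) + 45754) - 9/104 = (-902 + 45754) - 9/104 = 44852 - 9/104 = 4664599/104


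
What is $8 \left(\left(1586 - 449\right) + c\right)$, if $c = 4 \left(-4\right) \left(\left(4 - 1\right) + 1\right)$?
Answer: $8584$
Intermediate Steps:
$c = -64$ ($c = - 16 \left(3 + 1\right) = \left(-16\right) 4 = -64$)
$8 \left(\left(1586 - 449\right) + c\right) = 8 \left(\left(1586 - 449\right) - 64\right) = 8 \left(1137 - 64\right) = 8 \cdot 1073 = 8584$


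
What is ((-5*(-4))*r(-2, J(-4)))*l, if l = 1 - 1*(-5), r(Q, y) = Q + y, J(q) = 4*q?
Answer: -2160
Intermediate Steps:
l = 6 (l = 1 + 5 = 6)
((-5*(-4))*r(-2, J(-4)))*l = ((-5*(-4))*(-2 + 4*(-4)))*6 = (20*(-2 - 16))*6 = (20*(-18))*6 = -360*6 = -2160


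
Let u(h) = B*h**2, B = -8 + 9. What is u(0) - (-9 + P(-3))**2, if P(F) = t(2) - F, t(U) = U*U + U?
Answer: 0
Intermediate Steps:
B = 1
u(h) = h**2 (u(h) = 1*h**2 = h**2)
t(U) = U + U**2 (t(U) = U**2 + U = U + U**2)
P(F) = 6 - F (P(F) = 2*(1 + 2) - F = 2*3 - F = 6 - F)
u(0) - (-9 + P(-3))**2 = 0**2 - (-9 + (6 - 1*(-3)))**2 = 0 - (-9 + (6 + 3))**2 = 0 - (-9 + 9)**2 = 0 - 1*0**2 = 0 - 1*0 = 0 + 0 = 0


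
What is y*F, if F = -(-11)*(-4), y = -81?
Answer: 3564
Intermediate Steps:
F = -44 (F = -11*4 = -44)
y*F = -81*(-44) = 3564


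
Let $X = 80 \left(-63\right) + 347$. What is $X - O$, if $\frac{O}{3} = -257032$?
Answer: $766403$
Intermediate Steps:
$O = -771096$ ($O = 3 \left(-257032\right) = -771096$)
$X = -4693$ ($X = -5040 + 347 = -4693$)
$X - O = -4693 - -771096 = -4693 + 771096 = 766403$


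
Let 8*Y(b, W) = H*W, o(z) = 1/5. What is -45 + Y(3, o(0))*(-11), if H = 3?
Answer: -1833/40 ≈ -45.825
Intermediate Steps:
o(z) = ⅕
Y(b, W) = 3*W/8 (Y(b, W) = (3*W)/8 = 3*W/8)
-45 + Y(3, o(0))*(-11) = -45 + ((3/8)*(⅕))*(-11) = -45 + (3/40)*(-11) = -45 - 33/40 = -1833/40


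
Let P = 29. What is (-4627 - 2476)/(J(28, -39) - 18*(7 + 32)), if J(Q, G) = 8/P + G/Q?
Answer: 5767636/570931 ≈ 10.102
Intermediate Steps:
J(Q, G) = 8/29 + G/Q
(-4627 - 2476)/(J(28, -39) - 18*(7 + 32)) = (-4627 - 2476)/((8/29 - 39/28) - 18*(7 + 32)) = -7103/((8/29 - 39*1/28) - 18*39) = -7103/((8/29 - 39/28) - 702) = -7103/(-907/812 - 702) = -7103/(-570931/812) = -7103*(-812/570931) = 5767636/570931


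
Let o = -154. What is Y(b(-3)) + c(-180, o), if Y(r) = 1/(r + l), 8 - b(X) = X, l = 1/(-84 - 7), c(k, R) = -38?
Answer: -37909/1000 ≈ -37.909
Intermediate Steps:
l = -1/91 (l = 1/(-91) = -1/91 ≈ -0.010989)
b(X) = 8 - X
Y(r) = 1/(-1/91 + r) (Y(r) = 1/(r - 1/91) = 1/(-1/91 + r))
Y(b(-3)) + c(-180, o) = 91/(-1 + 91*(8 - 1*(-3))) - 38 = 91/(-1 + 91*(8 + 3)) - 38 = 91/(-1 + 91*11) - 38 = 91/(-1 + 1001) - 38 = 91/1000 - 38 = -37909/1000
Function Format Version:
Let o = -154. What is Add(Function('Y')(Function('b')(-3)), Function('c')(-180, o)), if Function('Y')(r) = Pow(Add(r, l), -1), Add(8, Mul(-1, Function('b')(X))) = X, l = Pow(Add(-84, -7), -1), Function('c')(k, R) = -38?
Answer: Rational(-37909, 1000) ≈ -37.909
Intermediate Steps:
l = Rational(-1, 91) (l = Pow(-91, -1) = Rational(-1, 91) ≈ -0.010989)
Function('b')(X) = Add(8, Mul(-1, X))
Function('Y')(r) = Pow(Add(Rational(-1, 91), r), -1) (Function('Y')(r) = Pow(Add(r, Rational(-1, 91)), -1) = Pow(Add(Rational(-1, 91), r), -1))
Add(Function('Y')(Function('b')(-3)), Function('c')(-180, o)) = Add(Mul(91, Pow(Add(-1, Mul(91, Add(8, Mul(-1, -3)))), -1)), -38) = Add(Mul(91, Pow(Add(-1, Mul(91, Add(8, 3))), -1)), -38) = Add(Mul(91, Pow(Add(-1, Mul(91, 11)), -1)), -38) = Add(Mul(91, Pow(Add(-1, 1001), -1)), -38) = Add(Mul(91, Pow(1000, -1)), -38) = Add(Mul(91, Rational(1, 1000)), -38) = Add(Rational(91, 1000), -38) = Rational(-37909, 1000)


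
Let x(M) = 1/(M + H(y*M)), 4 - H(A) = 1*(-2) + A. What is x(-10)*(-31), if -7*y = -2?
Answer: 217/8 ≈ 27.125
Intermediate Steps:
y = 2/7 (y = -1/7*(-2) = 2/7 ≈ 0.28571)
H(A) = 6 - A (H(A) = 4 - (1*(-2) + A) = 4 - (-2 + A) = 4 + (2 - A) = 6 - A)
x(M) = 1/(6 + 5*M/7) (x(M) = 1/(M + (6 - 2*M/7)) = 1/(6 + 5*M/7))
x(-10)*(-31) = (7/(42 + 5*(-10)))*(-31) = (7/(42 - 50))*(-31) = (7/(-8))*(-31) = (7*(-1/8))*(-31) = -7/8*(-31) = 217/8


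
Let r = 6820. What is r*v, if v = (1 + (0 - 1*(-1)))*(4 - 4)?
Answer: 0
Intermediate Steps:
v = 0 (v = (1 + (0 + 1))*0 = (1 + 1)*0 = 2*0 = 0)
r*v = 6820*0 = 0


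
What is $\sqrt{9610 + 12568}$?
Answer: $\sqrt{22178} \approx 148.92$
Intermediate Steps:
$\sqrt{9610 + 12568} = \sqrt{22178}$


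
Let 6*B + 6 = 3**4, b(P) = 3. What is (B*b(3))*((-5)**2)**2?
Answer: 46875/2 ≈ 23438.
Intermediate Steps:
B = 25/2 (B = -1 + (1/6)*3**4 = -1 + (1/6)*81 = -1 + 27/2 = 25/2 ≈ 12.500)
(B*b(3))*((-5)**2)**2 = ((25/2)*3)*((-5)**2)**2 = (75/2)*25**2 = (75/2)*625 = 46875/2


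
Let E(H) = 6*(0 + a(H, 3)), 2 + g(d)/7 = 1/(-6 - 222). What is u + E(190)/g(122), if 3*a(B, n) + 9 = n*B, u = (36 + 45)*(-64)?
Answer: -16839432/3199 ≈ -5264.0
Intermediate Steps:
g(d) = -3199/228 (g(d) = -14 + 7/(-6 - 222) = -14 + 7/(-228) = -14 + 7*(-1/228) = -14 - 7/228 = -3199/228)
u = -5184 (u = 81*(-64) = -5184)
a(B, n) = -3 + B*n/3 (a(B, n) = -3 + (n*B)/3 = -3 + (B*n)/3 = -3 + B*n/3)
E(H) = -18 + 6*H (E(H) = 6*(0 + (-3 + (⅓)*H*3)) = 6*(0 + (-3 + H)) = 6*(-3 + H) = -18 + 6*H)
u + E(190)/g(122) = -5184 + (-18 + 6*190)/(-3199/228) = -5184 + (-18 + 1140)*(-228/3199) = -5184 + 1122*(-228/3199) = -5184 - 255816/3199 = -16839432/3199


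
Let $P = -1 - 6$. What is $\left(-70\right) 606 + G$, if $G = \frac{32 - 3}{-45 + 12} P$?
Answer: $- \frac{1399657}{33} \approx -42414.0$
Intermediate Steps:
$P = -7$
$G = \frac{203}{33}$ ($G = \frac{32 - 3}{-45 + 12} \left(-7\right) = \frac{29}{-33} \left(-7\right) = 29 \left(- \frac{1}{33}\right) \left(-7\right) = \left(- \frac{29}{33}\right) \left(-7\right) = \frac{203}{33} \approx 6.1515$)
$\left(-70\right) 606 + G = \left(-70\right) 606 + \frac{203}{33} = -42420 + \frac{203}{33} = - \frac{1399657}{33}$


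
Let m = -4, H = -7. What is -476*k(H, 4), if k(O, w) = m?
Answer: 1904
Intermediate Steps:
k(O, w) = -4
-476*k(H, 4) = -476*(-4) = 1904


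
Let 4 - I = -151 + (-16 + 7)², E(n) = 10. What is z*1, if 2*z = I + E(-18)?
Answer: 42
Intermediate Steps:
I = 74 (I = 4 - (-151 + (-16 + 7)²) = 4 - (-151 + (-9)²) = 4 - (-151 + 81) = 4 - 1*(-70) = 4 + 70 = 74)
z = 42 (z = (74 + 10)/2 = (½)*84 = 42)
z*1 = 42*1 = 42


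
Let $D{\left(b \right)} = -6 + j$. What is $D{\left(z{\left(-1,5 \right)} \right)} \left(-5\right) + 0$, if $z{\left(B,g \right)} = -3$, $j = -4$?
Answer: $50$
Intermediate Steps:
$D{\left(b \right)} = -10$ ($D{\left(b \right)} = -6 - 4 = -10$)
$D{\left(z{\left(-1,5 \right)} \right)} \left(-5\right) + 0 = \left(-10\right) \left(-5\right) + 0 = 50 + 0 = 50$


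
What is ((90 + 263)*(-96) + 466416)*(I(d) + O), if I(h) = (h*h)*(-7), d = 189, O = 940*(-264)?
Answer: -215488477296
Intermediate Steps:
O = -248160
I(h) = -7*h² (I(h) = h²*(-7) = -7*h²)
((90 + 263)*(-96) + 466416)*(I(d) + O) = ((90 + 263)*(-96) + 466416)*(-7*189² - 248160) = (353*(-96) + 466416)*(-7*35721 - 248160) = (-33888 + 466416)*(-250047 - 248160) = 432528*(-498207) = -215488477296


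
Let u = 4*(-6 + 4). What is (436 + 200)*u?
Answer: -5088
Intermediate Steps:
u = -8 (u = 4*(-2) = -8)
(436 + 200)*u = (436 + 200)*(-8) = 636*(-8) = -5088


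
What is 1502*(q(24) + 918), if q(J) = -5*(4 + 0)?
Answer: 1348796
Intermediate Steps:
q(J) = -20 (q(J) = -5*4 = -20)
1502*(q(24) + 918) = 1502*(-20 + 918) = 1502*898 = 1348796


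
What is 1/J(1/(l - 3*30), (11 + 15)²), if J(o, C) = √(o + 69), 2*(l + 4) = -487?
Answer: 15*√139719/46573 ≈ 0.12039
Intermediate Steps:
l = -495/2 (l = -4 + (½)*(-487) = -4 - 487/2 = -495/2 ≈ -247.50)
J(o, C) = √(69 + o)
1/J(1/(l - 3*30), (11 + 15)²) = 1/(√(69 + 1/(-495/2 - 3*30))) = 1/(√(69 + 1/(-495/2 - 90))) = 1/(√(69 + 1/(-675/2))) = 1/(√(69 - 2/675)) = 1/(√(46573/675)) = 1/(√139719/45) = 15*√139719/46573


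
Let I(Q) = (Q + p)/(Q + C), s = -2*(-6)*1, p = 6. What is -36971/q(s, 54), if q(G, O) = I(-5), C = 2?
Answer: 110913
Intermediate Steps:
s = 12 (s = 12*1 = 12)
I(Q) = (6 + Q)/(2 + Q) (I(Q) = (Q + 6)/(Q + 2) = (6 + Q)/(2 + Q))
q(G, O) = -⅓ (q(G, O) = (6 - 5)/(2 - 5) = 1/(-3) = -⅓*1 = -⅓)
-36971/q(s, 54) = -36971/(-⅓) = -36971*(-3) = 110913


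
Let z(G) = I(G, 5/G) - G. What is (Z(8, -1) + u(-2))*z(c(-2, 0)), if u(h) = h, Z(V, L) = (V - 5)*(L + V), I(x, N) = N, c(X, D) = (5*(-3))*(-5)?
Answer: -21356/15 ≈ -1423.7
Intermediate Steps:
c(X, D) = 75 (c(X, D) = -15*(-5) = 75)
Z(V, L) = (-5 + V)*(L + V)
z(G) = -G + 5/G (z(G) = 5/G - G = -G + 5/G)
(Z(8, -1) + u(-2))*z(c(-2, 0)) = ((8² - 5*(-1) - 5*8 - 1*8) - 2)*(-1*75 + 5/75) = ((64 + 5 - 40 - 8) - 2)*(-75 + 5*(1/75)) = (21 - 2)*(-75 + 1/15) = 19*(-1124/15) = -21356/15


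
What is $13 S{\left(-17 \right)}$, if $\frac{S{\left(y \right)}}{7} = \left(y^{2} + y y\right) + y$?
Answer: $51051$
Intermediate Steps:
$S{\left(y \right)} = 7 y + 14 y^{2}$ ($S{\left(y \right)} = 7 \left(\left(y^{2} + y y\right) + y\right) = 7 \left(\left(y^{2} + y^{2}\right) + y\right) = 7 \left(2 y^{2} + y\right) = 7 \left(y + 2 y^{2}\right) = 7 y + 14 y^{2}$)
$13 S{\left(-17 \right)} = 13 \cdot 7 \left(-17\right) \left(1 + 2 \left(-17\right)\right) = 13 \cdot 7 \left(-17\right) \left(1 - 34\right) = 13 \cdot 7 \left(-17\right) \left(-33\right) = 13 \cdot 3927 = 51051$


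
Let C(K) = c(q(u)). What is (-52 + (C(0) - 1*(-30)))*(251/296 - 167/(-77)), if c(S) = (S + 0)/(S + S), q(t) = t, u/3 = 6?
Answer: -2956637/45584 ≈ -64.861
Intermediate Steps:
u = 18 (u = 3*6 = 18)
c(S) = ½ (c(S) = S/((2*S)) = S*(1/(2*S)) = ½)
C(K) = ½
(-52 + (C(0) - 1*(-30)))*(251/296 - 167/(-77)) = (-52 + (½ - 1*(-30)))*(251/296 - 167/(-77)) = (-52 + (½ + 30))*(251*(1/296) - 167*(-1/77)) = (-52 + 61/2)*(251/296 + 167/77) = -43/2*68759/22792 = -2956637/45584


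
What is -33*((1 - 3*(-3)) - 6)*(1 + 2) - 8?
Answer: -404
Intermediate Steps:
-33*((1 - 3*(-3)) - 6)*(1 + 2) - 8 = -33*((1 + 9) - 6)*3 - 8 = -33*(10 - 6)*3 - 8 = -132*3 - 8 = -33*12 - 8 = -396 - 8 = -404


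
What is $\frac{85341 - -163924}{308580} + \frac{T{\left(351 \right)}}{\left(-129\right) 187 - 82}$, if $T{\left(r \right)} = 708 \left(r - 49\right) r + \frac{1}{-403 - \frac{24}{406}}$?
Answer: $- \frac{378875664189921263}{122227137355380} \approx -3099.8$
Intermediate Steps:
$T{\left(r \right)} = - \frac{203}{81821} + r \left(-34692 + 708 r\right)$ ($T{\left(r \right)} = 708 \left(-49 + r\right) r + \frac{1}{-403 - \frac{12}{203}} = \left(-34692 + 708 r\right) r + \frac{1}{-403 - \frac{12}{203}} = r \left(-34692 + 708 r\right) + \frac{1}{- \frac{81821}{203}} = r \left(-34692 + 708 r\right) - \frac{203}{81821} = - \frac{203}{81821} + r \left(-34692 + 708 r\right)$)
$\frac{85341 - -163924}{308580} + \frac{T{\left(351 \right)}}{\left(-129\right) 187 - 82} = \frac{85341 - -163924}{308580} + \frac{- \frac{203}{81821} - 12176892 + 708 \cdot 351^{2}}{\left(-129\right) 187 - 82} = \left(85341 + 163924\right) \frac{1}{308580} + \frac{- \frac{203}{81821} - 12176892 + 708 \cdot 123201}{-24123 - 82} = 249265 \cdot \frac{1}{308580} + \frac{- \frac{203}{81821} - 12176892 + 87226308}{-24205} = \frac{49853}{61716} + \frac{6140618266333}{81821} \left(- \frac{1}{24205}\right) = \frac{49853}{61716} - \frac{6140618266333}{1980477305} = - \frac{378875664189921263}{122227137355380}$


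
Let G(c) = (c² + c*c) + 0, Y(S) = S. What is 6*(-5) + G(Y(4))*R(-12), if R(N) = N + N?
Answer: -798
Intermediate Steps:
G(c) = 2*c² (G(c) = (c² + c²) + 0 = 2*c² + 0 = 2*c²)
R(N) = 2*N
6*(-5) + G(Y(4))*R(-12) = 6*(-5) + (2*4²)*(2*(-12)) = -30 + (2*16)*(-24) = -30 + 32*(-24) = -30 - 768 = -798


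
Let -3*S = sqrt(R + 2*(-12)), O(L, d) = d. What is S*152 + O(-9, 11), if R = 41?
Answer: 11 - 152*sqrt(17)/3 ≈ -197.90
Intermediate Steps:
S = -sqrt(17)/3 (S = -sqrt(41 + 2*(-12))/3 = -sqrt(41 - 24)/3 = -sqrt(17)/3 ≈ -1.3744)
S*152 + O(-9, 11) = -sqrt(17)/3*152 + 11 = -152*sqrt(17)/3 + 11 = 11 - 152*sqrt(17)/3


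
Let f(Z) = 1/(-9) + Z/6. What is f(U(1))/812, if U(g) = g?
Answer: 1/14616 ≈ 6.8418e-5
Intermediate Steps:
f(Z) = -⅑ + Z/6 (f(Z) = 1*(-⅑) + Z*(⅙) = -⅑ + Z/6)
f(U(1))/812 = (-⅑ + (⅙)*1)/812 = (-⅑ + ⅙)*(1/812) = (1/18)*(1/812) = 1/14616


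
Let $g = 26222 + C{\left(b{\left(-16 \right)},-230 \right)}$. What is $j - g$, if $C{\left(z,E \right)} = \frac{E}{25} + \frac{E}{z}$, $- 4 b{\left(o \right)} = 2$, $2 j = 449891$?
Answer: $\frac{1982727}{10} \approx 1.9827 \cdot 10^{5}$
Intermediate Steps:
$j = \frac{449891}{2}$ ($j = \frac{1}{2} \cdot 449891 = \frac{449891}{2} \approx 2.2495 \cdot 10^{5}$)
$b{\left(o \right)} = - \frac{1}{2}$ ($b{\left(o \right)} = \left(- \frac{1}{4}\right) 2 = - \frac{1}{2}$)
$C{\left(z,E \right)} = \frac{E}{25} + \frac{E}{z}$ ($C{\left(z,E \right)} = E \frac{1}{25} + \frac{E}{z} = \frac{E}{25} + \frac{E}{z}$)
$g = \frac{133364}{5}$ ($g = 26222 + \left(\frac{1}{25} \left(-230\right) - \frac{230}{- \frac{1}{2}}\right) = 26222 - - \frac{2254}{5} = 26222 + \left(- \frac{46}{5} + 460\right) = 26222 + \frac{2254}{5} = \frac{133364}{5} \approx 26673.0$)
$j - g = \frac{449891}{2} - \frac{133364}{5} = \frac{1982727}{10}$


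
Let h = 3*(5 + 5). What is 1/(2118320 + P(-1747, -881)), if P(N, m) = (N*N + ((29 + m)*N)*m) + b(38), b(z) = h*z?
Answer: -1/1306147695 ≈ -7.6561e-10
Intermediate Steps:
h = 30 (h = 3*10 = 30)
b(z) = 30*z
P(N, m) = 1140 + N² + N*m*(29 + m) (P(N, m) = (N*N + ((29 + m)*N)*m) + 30*38 = (N² + (N*(29 + m))*m) + 1140 = (N² + N*m*(29 + m)) + 1140 = 1140 + N² + N*m*(29 + m))
1/(2118320 + P(-1747, -881)) = 1/(2118320 + (1140 + (-1747)² - 1747*(-881)² + 29*(-1747)*(-881))) = 1/(2118320 + (1140 + 3052009 - 1747*776161 + 44634103)) = 1/(2118320 + (1140 + 3052009 - 1355953267 + 44634103)) = 1/(2118320 - 1308266015) = 1/(-1306147695) = -1/1306147695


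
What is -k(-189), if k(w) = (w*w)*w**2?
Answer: -1275989841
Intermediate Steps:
k(w) = w**4 (k(w) = w**2*w**2 = w**4)
-k(-189) = -1*(-189)**4 = -1*1275989841 = -1275989841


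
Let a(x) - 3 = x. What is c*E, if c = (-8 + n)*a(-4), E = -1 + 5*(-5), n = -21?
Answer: -754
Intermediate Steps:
a(x) = 3 + x
E = -26 (E = -1 - 25 = -26)
c = 29 (c = (-8 - 21)*(3 - 4) = -29*(-1) = 29)
c*E = 29*(-26) = -754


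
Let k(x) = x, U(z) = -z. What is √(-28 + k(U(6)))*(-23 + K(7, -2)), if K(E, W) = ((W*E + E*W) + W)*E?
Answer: -233*I*√34 ≈ -1358.6*I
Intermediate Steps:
K(E, W) = E*(W + 2*E*W) (K(E, W) = ((E*W + E*W) + W)*E = (2*E*W + W)*E = (W + 2*E*W)*E = E*(W + 2*E*W))
√(-28 + k(U(6)))*(-23 + K(7, -2)) = √(-28 - 1*6)*(-23 + 7*(-2)*(1 + 2*7)) = √(-28 - 6)*(-23 + 7*(-2)*(1 + 14)) = √(-34)*(-23 + 7*(-2)*15) = (I*√34)*(-23 - 210) = (I*√34)*(-233) = -233*I*√34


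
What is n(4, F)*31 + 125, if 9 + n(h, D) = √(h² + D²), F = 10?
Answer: -154 + 62*√29 ≈ 179.88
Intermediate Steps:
n(h, D) = -9 + √(D² + h²) (n(h, D) = -9 + √(h² + D²) = -9 + √(D² + h²))
n(4, F)*31 + 125 = (-9 + √(10² + 4²))*31 + 125 = (-9 + √(100 + 16))*31 + 125 = (-9 + √116)*31 + 125 = (-9 + 2*√29)*31 + 125 = (-279 + 62*√29) + 125 = -154 + 62*√29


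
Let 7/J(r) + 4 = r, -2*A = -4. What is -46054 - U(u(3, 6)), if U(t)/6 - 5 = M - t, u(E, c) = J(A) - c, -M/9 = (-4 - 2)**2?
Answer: -44197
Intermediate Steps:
M = -324 (M = -9*(-4 - 2)**2 = -9*(-6)**2 = -9*36 = -324)
A = 2 (A = -1/2*(-4) = 2)
J(r) = 7/(-4 + r)
u(E, c) = -7/2 - c (u(E, c) = 7/(-4 + 2) - c = 7/(-2) - c = 7*(-1/2) - c = -7/2 - c)
U(t) = -1914 - 6*t (U(t) = 30 + 6*(-324 - t) = 30 + (-1944 - 6*t) = -1914 - 6*t)
-46054 - U(u(3, 6)) = -46054 - (-1914 - 6*(-7/2 - 1*6)) = -46054 - (-1914 - 6*(-7/2 - 6)) = -46054 - (-1914 - 6*(-19/2)) = -46054 - (-1914 + 57) = -46054 - 1*(-1857) = -46054 + 1857 = -44197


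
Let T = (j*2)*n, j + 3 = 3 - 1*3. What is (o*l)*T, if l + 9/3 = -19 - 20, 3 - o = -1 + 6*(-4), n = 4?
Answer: 28224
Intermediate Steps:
j = -3 (j = -3 + (3 - 1*3) = -3 + (3 - 3) = -3 + 0 = -3)
o = 28 (o = 3 - (-1 + 6*(-4)) = 3 - (-1 - 24) = 3 - 1*(-25) = 3 + 25 = 28)
T = -24 (T = -3*2*4 = -6*4 = -24)
l = -42 (l = -3 + (-19 - 20) = -3 - 39 = -42)
(o*l)*T = (28*(-42))*(-24) = -1176*(-24) = 28224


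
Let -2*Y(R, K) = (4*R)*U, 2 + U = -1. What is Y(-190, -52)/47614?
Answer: -30/1253 ≈ -0.023943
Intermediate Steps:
U = -3 (U = -2 - 1 = -3)
Y(R, K) = 6*R (Y(R, K) = -4*R*(-3)/2 = -(-6)*R = 6*R)
Y(-190, -52)/47614 = (6*(-190))/47614 = -1140*1/47614 = -30/1253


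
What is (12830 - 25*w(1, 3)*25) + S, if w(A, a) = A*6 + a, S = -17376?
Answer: -10171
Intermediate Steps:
w(A, a) = a + 6*A (w(A, a) = 6*A + a = a + 6*A)
(12830 - 25*w(1, 3)*25) + S = (12830 - 25*(3 + 6*1)*25) - 17376 = (12830 - 25*(3 + 6)*25) - 17376 = (12830 - 25*9*25) - 17376 = (12830 - 225*25) - 17376 = (12830 - 5625) - 17376 = 7205 - 17376 = -10171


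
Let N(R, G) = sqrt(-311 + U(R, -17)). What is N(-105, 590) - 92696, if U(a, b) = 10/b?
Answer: -92696 + I*sqrt(90049)/17 ≈ -92696.0 + 17.652*I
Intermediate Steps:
N(R, G) = I*sqrt(90049)/17 (N(R, G) = sqrt(-311 + 10/(-17)) = sqrt(-311 + 10*(-1/17)) = sqrt(-311 - 10/17) = sqrt(-5297/17) = I*sqrt(90049)/17)
N(-105, 590) - 92696 = I*sqrt(90049)/17 - 92696 = -92696 + I*sqrt(90049)/17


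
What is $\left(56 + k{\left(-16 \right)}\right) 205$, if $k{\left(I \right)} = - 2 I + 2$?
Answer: $18450$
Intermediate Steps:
$k{\left(I \right)} = 2 - 2 I$
$\left(56 + k{\left(-16 \right)}\right) 205 = \left(56 + \left(2 - -32\right)\right) 205 = \left(56 + \left(2 + 32\right)\right) 205 = \left(56 + 34\right) 205 = 90 \cdot 205 = 18450$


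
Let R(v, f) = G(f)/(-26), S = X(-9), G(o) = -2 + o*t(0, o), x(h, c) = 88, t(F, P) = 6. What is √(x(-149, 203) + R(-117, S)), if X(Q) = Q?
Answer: 2*√3809/13 ≈ 9.4949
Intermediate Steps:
G(o) = -2 + 6*o (G(o) = -2 + o*6 = -2 + 6*o)
S = -9
R(v, f) = 1/13 - 3*f/13 (R(v, f) = (-2 + 6*f)/(-26) = -(-2 + 6*f)/26 = 1/13 - 3*f/13)
√(x(-149, 203) + R(-117, S)) = √(88 + (1/13 - 3/13*(-9))) = √(88 + (1/13 + 27/13)) = √(88 + 28/13) = √(1172/13) = 2*√3809/13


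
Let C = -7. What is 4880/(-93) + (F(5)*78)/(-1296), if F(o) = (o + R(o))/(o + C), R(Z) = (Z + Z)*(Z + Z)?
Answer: -220135/4464 ≈ -49.313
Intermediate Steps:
R(Z) = 4*Z² (R(Z) = (2*Z)*(2*Z) = 4*Z²)
F(o) = (o + 4*o²)/(-7 + o) (F(o) = (o + 4*o²)/(o - 7) = (o + 4*o²)/(-7 + o))
4880/(-93) + (F(5)*78)/(-1296) = 4880/(-93) + ((5*(1 + 4*5)/(-7 + 5))*78)/(-1296) = 4880*(-1/93) + ((5*(1 + 20)/(-2))*78)*(-1/1296) = -4880/93 + ((5*(-½)*21)*78)*(-1/1296) = -4880/93 - 105/2*78*(-1/1296) = -4880/93 - 4095*(-1/1296) = -4880/93 + 455/144 = -220135/4464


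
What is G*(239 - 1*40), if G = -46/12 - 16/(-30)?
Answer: -6567/10 ≈ -656.70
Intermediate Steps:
G = -33/10 (G = -46*1/12 - 16*(-1/30) = -23/6 + 8/15 = -33/10 ≈ -3.3000)
G*(239 - 1*40) = -33*(239 - 1*40)/10 = -33*(239 - 40)/10 = -33/10*199 = -6567/10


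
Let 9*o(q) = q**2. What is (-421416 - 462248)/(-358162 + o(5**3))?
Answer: 7952976/3207833 ≈ 2.4792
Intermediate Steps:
o(q) = q**2/9
(-421416 - 462248)/(-358162 + o(5**3)) = (-421416 - 462248)/(-358162 + (5**3)**2/9) = -883664/(-358162 + (1/9)*125**2) = -883664/(-358162 + (1/9)*15625) = -883664/(-358162 + 15625/9) = -883664/(-3207833/9) = -883664*(-9/3207833) = 7952976/3207833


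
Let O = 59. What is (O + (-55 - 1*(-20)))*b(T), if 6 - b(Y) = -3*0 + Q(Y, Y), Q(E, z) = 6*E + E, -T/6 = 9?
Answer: 9216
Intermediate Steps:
T = -54 (T = -6*9 = -54)
Q(E, z) = 7*E
b(Y) = 6 - 7*Y (b(Y) = 6 - (-3*0 + 7*Y) = 6 - (0 + 7*Y) = 6 - 7*Y)
(O + (-55 - 1*(-20)))*b(T) = (59 + (-55 - 1*(-20)))*(6 - 7*(-54)) = (59 + (-55 + 20))*(6 + 378) = (59 - 35)*384 = 24*384 = 9216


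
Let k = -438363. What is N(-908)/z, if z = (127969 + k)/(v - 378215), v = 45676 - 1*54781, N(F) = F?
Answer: -175843280/155197 ≈ -1133.0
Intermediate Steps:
v = -9105 (v = 45676 - 54781 = -9105)
z = 155197/193660 (z = (127969 - 438363)/(-9105 - 378215) = -310394/(-387320) = -310394*(-1/387320) = 155197/193660 ≈ 0.80139)
N(-908)/z = -908/155197/193660 = -908*193660/155197 = -175843280/155197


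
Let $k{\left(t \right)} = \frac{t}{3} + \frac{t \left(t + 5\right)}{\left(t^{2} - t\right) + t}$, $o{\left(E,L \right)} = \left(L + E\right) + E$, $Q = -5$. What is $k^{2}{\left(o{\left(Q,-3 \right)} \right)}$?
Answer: $\frac{21025}{1521} \approx 13.823$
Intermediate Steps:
$o{\left(E,L \right)} = L + 2 E$ ($o{\left(E,L \right)} = \left(E + L\right) + E = L + 2 E$)
$k{\left(t \right)} = \frac{t}{3} + \frac{5 + t}{t}$ ($k{\left(t \right)} = t \frac{1}{3} + \frac{t \left(5 + t\right)}{t^{2}} = \frac{t}{3} + \frac{t \left(5 + t\right)}{t^{2}} = \frac{t}{3} + \frac{5 + t}{t}$)
$k^{2}{\left(o{\left(Q,-3 \right)} \right)} = \left(1 + \frac{5}{-3 + 2 \left(-5\right)} + \frac{-3 + 2 \left(-5\right)}{3}\right)^{2} = \left(1 + \frac{5}{-3 - 10} + \frac{-3 - 10}{3}\right)^{2} = \left(1 + \frac{5}{-13} + \frac{1}{3} \left(-13\right)\right)^{2} = \left(1 + 5 \left(- \frac{1}{13}\right) - \frac{13}{3}\right)^{2} = \left(1 - \frac{5}{13} - \frac{13}{3}\right)^{2} = \left(- \frac{145}{39}\right)^{2} = \frac{21025}{1521}$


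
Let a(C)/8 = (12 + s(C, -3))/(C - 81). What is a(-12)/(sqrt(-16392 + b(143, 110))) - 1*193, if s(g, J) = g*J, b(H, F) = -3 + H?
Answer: -193 + 64*I*sqrt(4063)/125953 ≈ -193.0 + 0.032389*I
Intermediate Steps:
s(g, J) = J*g
a(C) = 8*(12 - 3*C)/(-81 + C) (a(C) = 8*((12 - 3*C)/(C - 81)) = 8*((12 - 3*C)/(-81 + C)) = 8*(12 - 3*C)/(-81 + C))
a(-12)/(sqrt(-16392 + b(143, 110))) - 1*193 = (24*(4 - 1*(-12))/(-81 - 12))/(sqrt(-16392 + (-3 + 143))) - 1*193 = (24*(4 + 12)/(-93))/(sqrt(-16392 + 140)) - 193 = (24*(-1/93)*16)/(sqrt(-16252)) - 193 = -128*(-I*sqrt(4063)/8126)/31 - 193 = -(-64)*I*sqrt(4063)/125953 - 193 = 64*I*sqrt(4063)/125953 - 193 = -193 + 64*I*sqrt(4063)/125953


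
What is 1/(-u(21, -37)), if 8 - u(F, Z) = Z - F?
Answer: -1/66 ≈ -0.015152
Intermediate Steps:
u(F, Z) = 8 + F - Z (u(F, Z) = 8 - (Z - F) = 8 + (F - Z) = 8 + F - Z)
1/(-u(21, -37)) = 1/(-(8 + 21 - 1*(-37))) = 1/(-(8 + 21 + 37)) = 1/(-1*66) = 1/(-66) = -1/66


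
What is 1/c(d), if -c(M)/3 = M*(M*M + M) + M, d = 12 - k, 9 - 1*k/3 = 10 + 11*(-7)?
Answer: 1/30093768 ≈ 3.3229e-8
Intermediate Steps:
k = 228 (k = 27 - 3*(10 + 11*(-7)) = 27 - 3*(10 - 77) = 27 - 3*(-67) = 27 + 201 = 228)
d = -216 (d = 12 - 1*228 = 12 - 228 = -216)
c(M) = -3*M - 3*M*(M + M²) (c(M) = -3*(M*(M*M + M) + M) = -3*(M*(M² + M) + M) = -3*(M*(M + M²) + M) = -3*(M + M*(M + M²)) = -3*M - 3*M*(M + M²))
1/c(d) = 1/(-3*(-216)*(1 - 216 + (-216)²)) = 1/(-3*(-216)*(1 - 216 + 46656)) = 1/(-3*(-216)*46441) = 1/30093768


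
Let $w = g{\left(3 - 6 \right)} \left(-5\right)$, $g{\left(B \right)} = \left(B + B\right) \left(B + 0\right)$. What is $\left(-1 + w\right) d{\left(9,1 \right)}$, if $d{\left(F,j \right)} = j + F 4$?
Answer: $-3367$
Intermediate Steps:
$g{\left(B \right)} = 2 B^{2}$ ($g{\left(B \right)} = 2 B B = 2 B^{2}$)
$d{\left(F,j \right)} = j + 4 F$
$w = -90$ ($w = 2 \left(3 - 6\right)^{2} \left(-5\right) = 2 \left(-3\right)^{2} \left(-5\right) = 2 \cdot 9 \left(-5\right) = 18 \left(-5\right) = -90$)
$\left(-1 + w\right) d{\left(9,1 \right)} = \left(-1 - 90\right) \left(1 + 4 \cdot 9\right) = - 91 \left(1 + 36\right) = \left(-91\right) 37 = -3367$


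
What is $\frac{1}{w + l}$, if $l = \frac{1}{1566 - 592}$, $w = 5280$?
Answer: $\frac{974}{5142721} \approx 0.00018939$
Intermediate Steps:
$l = \frac{1}{974}$ ($l = \frac{1}{1566 - 592} = \frac{1}{974} \approx 0.0010267$)
$\frac{1}{w + l} = \frac{1}{5280 + \frac{1}{974}} = \frac{1}{\frac{5142721}{974}} = \frac{974}{5142721}$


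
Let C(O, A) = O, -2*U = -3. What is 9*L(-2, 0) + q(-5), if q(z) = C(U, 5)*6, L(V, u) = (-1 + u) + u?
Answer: 0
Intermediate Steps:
U = 3/2 (U = -½*(-3) = 3/2 ≈ 1.5000)
L(V, u) = -1 + 2*u
q(z) = 9 (q(z) = (3/2)*6 = 9)
9*L(-2, 0) + q(-5) = 9*(-1 + 2*0) + 9 = 9*(-1 + 0) + 9 = 9*(-1) + 9 = -9 + 9 = 0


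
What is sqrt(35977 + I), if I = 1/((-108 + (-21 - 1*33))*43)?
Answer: sqrt(21552957166)/774 ≈ 189.68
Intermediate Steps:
I = -1/6966 (I = 1/((-108 + (-21 - 33))*43) = 1/((-108 - 54)*43) = 1/(-162*43) = 1/(-6966) = -1/6966 ≈ -0.00014355)
sqrt(35977 + I) = sqrt(35977 - 1/6966) = sqrt(250615781/6966) = sqrt(21552957166)/774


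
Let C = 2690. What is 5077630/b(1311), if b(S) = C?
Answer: 507763/269 ≈ 1887.6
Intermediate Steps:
b(S) = 2690
5077630/b(1311) = 5077630/2690 = 5077630*(1/2690) = 507763/269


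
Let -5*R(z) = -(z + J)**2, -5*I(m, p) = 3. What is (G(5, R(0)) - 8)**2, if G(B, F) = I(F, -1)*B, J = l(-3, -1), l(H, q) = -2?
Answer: 121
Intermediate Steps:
J = -2
I(m, p) = -3/5 (I(m, p) = -1/5*3 = -3/5)
R(z) = (-2 + z)**2/5 (R(z) = -(-1)*(z - 2)**2/5 = -(-1)*(-2 + z)**2/5 = (-2 + z)**2/5)
G(B, F) = -3*B/5
(G(5, R(0)) - 8)**2 = (-3/5*5 - 8)**2 = (-3 - 8)**2 = (-11)**2 = 121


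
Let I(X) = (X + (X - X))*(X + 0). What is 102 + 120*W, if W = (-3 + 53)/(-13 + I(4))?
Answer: 2102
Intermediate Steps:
I(X) = X**2 (I(X) = (X + 0)*X = X*X = X**2)
W = 50/3 (W = (-3 + 53)/(-13 + 4**2) = 50/(-13 + 16) = 50/3 ≈ 16.667)
102 + 120*W = 102 + 120*(50/3) = 102 + 2000 = 2102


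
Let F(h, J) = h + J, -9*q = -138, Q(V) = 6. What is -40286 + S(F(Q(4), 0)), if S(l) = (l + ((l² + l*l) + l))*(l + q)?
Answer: -38494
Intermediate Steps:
q = 46/3 (q = -⅑*(-138) = 46/3 ≈ 15.333)
F(h, J) = J + h
S(l) = (46/3 + l)*(2*l + 2*l²) (S(l) = (l + ((l² + l*l) + l))*(l + 46/3) = (l + ((l² + l²) + l))*(46/3 + l) = (l + (2*l² + l))*(46/3 + l) = (l + (l + 2*l²))*(46/3 + l) = (2*l + 2*l²)*(46/3 + l) = (46/3 + l)*(2*l + 2*l²))
-40286 + S(F(Q(4), 0)) = -40286 + 2*(0 + 6)*(46 + 3*(0 + 6)² + 49*(0 + 6))/3 = -40286 + (⅔)*6*(46 + 3*6² + 49*6) = -40286 + (⅔)*6*(46 + 3*36 + 294) = -40286 + (⅔)*6*(46 + 108 + 294) = -40286 + (⅔)*6*448 = -40286 + 1792 = -38494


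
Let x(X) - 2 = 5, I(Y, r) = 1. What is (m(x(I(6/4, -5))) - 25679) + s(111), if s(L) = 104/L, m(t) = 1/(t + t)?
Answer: -39903599/1554 ≈ -25678.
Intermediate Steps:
x(X) = 7 (x(X) = 2 + 5 = 7)
m(t) = 1/(2*t)
(m(x(I(6/4, -5))) - 25679) + s(111) = ((½)/7 - 25679) + 104/111 = ((½)*(⅐) - 25679) + 104*(1/111) = (1/14 - 25679) + 104/111 = -359505/14 + 104/111 = -39903599/1554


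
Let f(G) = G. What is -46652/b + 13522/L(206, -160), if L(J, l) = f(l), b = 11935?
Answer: -16884939/190960 ≈ -88.421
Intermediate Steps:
L(J, l) = l
-46652/b + 13522/L(206, -160) = -46652/11935 + 13522/(-160) = -46652*1/11935 + 13522*(-1/160) = -46652/11935 - 6761/80 = -16884939/190960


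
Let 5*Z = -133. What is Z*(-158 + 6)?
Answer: 20216/5 ≈ 4043.2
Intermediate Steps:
Z = -133/5 (Z = (⅕)*(-133) = -133/5 ≈ -26.600)
Z*(-158 + 6) = -133*(-158 + 6)/5 = -133/5*(-152) = 20216/5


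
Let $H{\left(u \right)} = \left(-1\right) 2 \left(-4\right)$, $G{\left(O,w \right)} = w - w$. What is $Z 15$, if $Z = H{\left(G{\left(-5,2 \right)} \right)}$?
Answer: $120$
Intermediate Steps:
$G{\left(O,w \right)} = 0$
$H{\left(u \right)} = 8$ ($H{\left(u \right)} = \left(-2\right) \left(-4\right) = 8$)
$Z = 8$
$Z 15 = 8 \cdot 15 = 120$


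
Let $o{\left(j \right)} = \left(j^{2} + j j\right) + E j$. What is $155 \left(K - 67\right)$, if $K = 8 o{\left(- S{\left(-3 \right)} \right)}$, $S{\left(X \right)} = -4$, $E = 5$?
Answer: $54095$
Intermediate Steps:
$o{\left(j \right)} = 2 j^{2} + 5 j$ ($o{\left(j \right)} = \left(j^{2} + j j\right) + 5 j = \left(j^{2} + j^{2}\right) + 5 j = 2 j^{2} + 5 j$)
$K = 416$ ($K = 8 \left(-1\right) \left(-4\right) \left(5 + 2 \left(\left(-1\right) \left(-4\right)\right)\right) = 8 \cdot 4 \left(5 + 2 \cdot 4\right) = 8 \cdot 4 \left(5 + 8\right) = 8 \cdot 4 \cdot 13 = 8 \cdot 52 = 416$)
$155 \left(K - 67\right) = 155 \left(416 - 67\right) = 155 \cdot 349 = 54095$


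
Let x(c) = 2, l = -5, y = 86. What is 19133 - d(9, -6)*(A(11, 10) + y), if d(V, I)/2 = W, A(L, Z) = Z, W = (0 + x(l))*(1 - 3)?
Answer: 19901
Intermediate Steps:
W = -4 (W = (0 + 2)*(1 - 3) = 2*(-2) = -4)
d(V, I) = -8 (d(V, I) = 2*(-4) = -8)
19133 - d(9, -6)*(A(11, 10) + y) = 19133 - (-8)*(10 + 86) = 19133 - (-8)*96 = 19133 - 1*(-768) = 19133 + 768 = 19901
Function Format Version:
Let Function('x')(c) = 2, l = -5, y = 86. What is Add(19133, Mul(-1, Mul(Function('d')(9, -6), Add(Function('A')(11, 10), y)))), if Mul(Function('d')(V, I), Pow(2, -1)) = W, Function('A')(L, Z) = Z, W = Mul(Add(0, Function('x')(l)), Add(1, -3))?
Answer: 19901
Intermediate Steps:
W = -4 (W = Mul(Add(0, 2), Add(1, -3)) = Mul(2, -2) = -4)
Function('d')(V, I) = -8 (Function('d')(V, I) = Mul(2, -4) = -8)
Add(19133, Mul(-1, Mul(Function('d')(9, -6), Add(Function('A')(11, 10), y)))) = Add(19133, Mul(-1, Mul(-8, Add(10, 86)))) = Add(19133, Mul(-1, Mul(-8, 96))) = Add(19133, Mul(-1, -768)) = Add(19133, 768) = 19901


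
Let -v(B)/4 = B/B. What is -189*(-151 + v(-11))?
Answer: 29295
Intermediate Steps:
v(B) = -4 (v(B) = -4*B/B = -4*1 = -4)
-189*(-151 + v(-11)) = -189*(-151 - 4) = -189*(-155) = 29295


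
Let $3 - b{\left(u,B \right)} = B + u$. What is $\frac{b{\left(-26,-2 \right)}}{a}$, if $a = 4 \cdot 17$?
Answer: $\frac{31}{68} \approx 0.45588$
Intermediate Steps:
$a = 68$
$b{\left(u,B \right)} = 3 - B - u$ ($b{\left(u,B \right)} = 3 - \left(B + u\right) = 3 - B - u$)
$\frac{b{\left(-26,-2 \right)}}{a} = \frac{3 - -2 - -26}{68} = \left(3 + 2 + 26\right) \frac{1}{68} = 31 \cdot \frac{1}{68} = \frac{31}{68}$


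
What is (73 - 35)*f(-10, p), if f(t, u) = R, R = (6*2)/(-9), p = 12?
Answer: -152/3 ≈ -50.667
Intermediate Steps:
R = -4/3 (R = 12*(-⅑) = -4/3 ≈ -1.3333)
f(t, u) = -4/3
(73 - 35)*f(-10, p) = (73 - 35)*(-4/3) = 38*(-4/3) = -152/3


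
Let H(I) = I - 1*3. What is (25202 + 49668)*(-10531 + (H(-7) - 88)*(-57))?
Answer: -370232150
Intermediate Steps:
H(I) = -3 + I (H(I) = I - 3 = -3 + I)
(25202 + 49668)*(-10531 + (H(-7) - 88)*(-57)) = (25202 + 49668)*(-10531 + ((-3 - 7) - 88)*(-57)) = 74870*(-10531 + (-10 - 88)*(-57)) = 74870*(-10531 - 98*(-57)) = 74870*(-10531 + 5586) = 74870*(-4945) = -370232150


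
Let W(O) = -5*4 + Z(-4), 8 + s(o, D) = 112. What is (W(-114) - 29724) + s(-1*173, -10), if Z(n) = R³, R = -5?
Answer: -29765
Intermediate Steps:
s(o, D) = 104 (s(o, D) = -8 + 112 = 104)
Z(n) = -125 (Z(n) = (-5)³ = -125)
W(O) = -145 (W(O) = -5*4 - 125 = -20 - 125 = -145)
(W(-114) - 29724) + s(-1*173, -10) = (-145 - 29724) + 104 = -29869 + 104 = -29765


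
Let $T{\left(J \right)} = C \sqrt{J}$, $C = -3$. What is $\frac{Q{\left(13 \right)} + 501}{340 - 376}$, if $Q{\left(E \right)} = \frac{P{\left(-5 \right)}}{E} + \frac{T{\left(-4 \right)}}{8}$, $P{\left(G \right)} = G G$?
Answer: $- \frac{3269}{234} + \frac{i}{48} \approx -13.97 + 0.020833 i$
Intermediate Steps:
$P{\left(G \right)} = G^{2}$
$T{\left(J \right)} = - 3 \sqrt{J}$
$Q{\left(E \right)} = \frac{25}{E} - \frac{3 i}{4}$ ($Q{\left(E \right)} = \frac{\left(-5\right)^{2}}{E} + \frac{\left(-3\right) \sqrt{-4}}{8} = \frac{25}{E} + - 3 \cdot 2 i \frac{1}{8} = \frac{25}{E} + - 6 i \frac{1}{8} = \frac{25}{E} - \frac{3 i}{4}$)
$\frac{Q{\left(13 \right)} + 501}{340 - 376} = \frac{\left(\frac{25}{13} - \frac{3 i}{4}\right) + 501}{340 - 376} = \frac{\left(25 \cdot \frac{1}{13} - \frac{3 i}{4}\right) + 501}{-36} = \left(\left(\frac{25}{13} - \frac{3 i}{4}\right) + 501\right) \left(- \frac{1}{36}\right) = \left(\frac{6538}{13} - \frac{3 i}{4}\right) \left(- \frac{1}{36}\right) = - \frac{3269}{234} + \frac{i}{48}$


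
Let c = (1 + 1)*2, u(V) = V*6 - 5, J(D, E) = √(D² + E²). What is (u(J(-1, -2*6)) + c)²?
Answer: 5221 - 12*√145 ≈ 5076.5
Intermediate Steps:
u(V) = -5 + 6*V (u(V) = 6*V - 5 = -5 + 6*V)
c = 4 (c = 2*2 = 4)
(u(J(-1, -2*6)) + c)² = ((-5 + 6*√((-1)² + (-2*6)²)) + 4)² = ((-5 + 6*√(1 + (-12)²)) + 4)² = ((-5 + 6*√(1 + 144)) + 4)² = ((-5 + 6*√145) + 4)² = (-1 + 6*√145)²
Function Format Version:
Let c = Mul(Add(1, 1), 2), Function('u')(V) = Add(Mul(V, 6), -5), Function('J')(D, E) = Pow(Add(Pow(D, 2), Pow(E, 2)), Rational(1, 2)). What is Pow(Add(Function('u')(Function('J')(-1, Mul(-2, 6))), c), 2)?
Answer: Add(5221, Mul(-12, Pow(145, Rational(1, 2)))) ≈ 5076.5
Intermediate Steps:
Function('u')(V) = Add(-5, Mul(6, V)) (Function('u')(V) = Add(Mul(6, V), -5) = Add(-5, Mul(6, V)))
c = 4 (c = Mul(2, 2) = 4)
Pow(Add(Function('u')(Function('J')(-1, Mul(-2, 6))), c), 2) = Pow(Add(Add(-5, Mul(6, Pow(Add(Pow(-1, 2), Pow(Mul(-2, 6), 2)), Rational(1, 2)))), 4), 2) = Pow(Add(Add(-5, Mul(6, Pow(Add(1, Pow(-12, 2)), Rational(1, 2)))), 4), 2) = Pow(Add(Add(-5, Mul(6, Pow(Add(1, 144), Rational(1, 2)))), 4), 2) = Pow(Add(Add(-5, Mul(6, Pow(145, Rational(1, 2)))), 4), 2) = Pow(Add(-1, Mul(6, Pow(145, Rational(1, 2)))), 2)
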